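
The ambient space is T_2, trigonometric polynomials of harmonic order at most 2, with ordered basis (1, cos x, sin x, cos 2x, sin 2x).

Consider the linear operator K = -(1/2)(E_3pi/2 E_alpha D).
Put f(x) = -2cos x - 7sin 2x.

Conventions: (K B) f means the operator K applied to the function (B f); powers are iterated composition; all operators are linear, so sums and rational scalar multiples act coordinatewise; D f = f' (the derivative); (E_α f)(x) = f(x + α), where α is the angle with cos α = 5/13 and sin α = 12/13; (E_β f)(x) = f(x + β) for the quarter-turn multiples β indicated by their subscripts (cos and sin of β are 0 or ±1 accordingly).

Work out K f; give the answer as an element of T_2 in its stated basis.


D f = 2sin x - 14cos 2x
E_alpha D f = (24/13)cos x + (10/13)sin x + (1666/169)cos 2x + (1680/169)sin 2x
E_3pi/2 E_alpha D f = -(10/13)cos x + (24/13)sin x - (1666/169)cos 2x - (1680/169)sin 2x
(-(1/2)(E_3pi/2 E_alpha D)) f = (5/13)cos x - (12/13)sin x + (833/169)cos 2x + (840/169)sin 2x

g(x) = (5/13)cos x - (12/13)sin x + (833/169)cos 2x + (840/169)sin 2x


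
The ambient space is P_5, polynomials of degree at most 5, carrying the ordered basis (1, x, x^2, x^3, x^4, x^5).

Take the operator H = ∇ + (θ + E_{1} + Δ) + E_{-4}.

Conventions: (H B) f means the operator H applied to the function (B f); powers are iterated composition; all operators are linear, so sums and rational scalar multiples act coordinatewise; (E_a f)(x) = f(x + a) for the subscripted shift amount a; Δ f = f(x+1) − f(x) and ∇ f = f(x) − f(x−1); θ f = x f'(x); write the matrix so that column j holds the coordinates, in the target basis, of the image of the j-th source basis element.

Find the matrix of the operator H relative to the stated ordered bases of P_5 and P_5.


image of 1: 2
image of x: 3x - 1
image of x^2: 4x^2 - 2x + 17
image of x^3: 5x^3 - 3x^2 + 51x - 61
image of x^4: 6x^4 - 4x^3 + 102x^2 - 244x + 257
image of x^5: 7x^5 - 5x^4 + 170x^3 - 610x^2 + 1285x - 1021
each image's coordinates form column j of the matrix

the matrix is [[2, -1, 17, -61, 257, -1021]; [0, 3, -2, 51, -244, 1285]; [0, 0, 4, -3, 102, -610]; [0, 0, 0, 5, -4, 170]; [0, 0, 0, 0, 6, -5]; [0, 0, 0, 0, 0, 7]] (rows listed top to bottom)


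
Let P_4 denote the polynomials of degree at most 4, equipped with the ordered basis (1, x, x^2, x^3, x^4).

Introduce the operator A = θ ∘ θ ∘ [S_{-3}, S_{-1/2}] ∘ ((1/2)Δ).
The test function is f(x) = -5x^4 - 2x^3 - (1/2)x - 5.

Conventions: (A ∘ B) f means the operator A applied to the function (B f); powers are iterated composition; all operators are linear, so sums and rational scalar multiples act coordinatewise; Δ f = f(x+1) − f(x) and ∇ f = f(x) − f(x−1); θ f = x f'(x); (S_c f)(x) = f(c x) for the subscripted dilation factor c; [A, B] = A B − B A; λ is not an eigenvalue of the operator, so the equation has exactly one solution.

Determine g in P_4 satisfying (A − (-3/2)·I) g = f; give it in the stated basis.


the image equals g(x) = -(10/3)x^4 - (4/3)x^3 - (1/3)x - 10/3

write g with unknown coordinates in the stated basis and equate coefficients in (A − (-3/2)·I) g = f
solving from the highest basis element down gives g = -(10/3)x^4 - (4/3)x^3 - (1/3)x - 10/3
check: A g = 0
so A g − (-3/2)·g = -5x^4 - 2x^3 - (1/2)x - 5 = f ✓


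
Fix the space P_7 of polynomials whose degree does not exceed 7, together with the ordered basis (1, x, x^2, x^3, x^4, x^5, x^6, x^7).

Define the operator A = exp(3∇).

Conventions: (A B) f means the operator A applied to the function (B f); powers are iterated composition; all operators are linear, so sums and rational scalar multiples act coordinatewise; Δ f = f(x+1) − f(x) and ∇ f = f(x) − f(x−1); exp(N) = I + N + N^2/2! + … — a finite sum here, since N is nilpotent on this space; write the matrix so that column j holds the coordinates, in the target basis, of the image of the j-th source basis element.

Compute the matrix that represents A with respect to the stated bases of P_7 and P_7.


image of 1: 1
image of x: x + 3
image of x^2: x^2 + 6x + 6
image of x^3: x^3 + 9x^2 + 18x + 3
image of x^4: x^4 + 12x^3 + 36x^2 + 12x - 21
image of x^5: x^5 + 15x^4 + 60x^3 + 30x^2 - 105x - 24
image of x^6: x^6 + 18x^5 + 90x^4 + 60x^3 - 315x^2 - 144x + 195
image of x^7: x^7 + 21x^6 + 126x^5 + 105x^4 - 735x^3 - 504x^2 + 1365x + 111
each image's coordinates form column j of the matrix

the matrix is [[1, 3, 6, 3, -21, -24, 195, 111]; [0, 1, 6, 18, 12, -105, -144, 1365]; [0, 0, 1, 9, 36, 30, -315, -504]; [0, 0, 0, 1, 12, 60, 60, -735]; [0, 0, 0, 0, 1, 15, 90, 105]; [0, 0, 0, 0, 0, 1, 18, 126]; [0, 0, 0, 0, 0, 0, 1, 21]; [0, 0, 0, 0, 0, 0, 0, 1]] (rows listed top to bottom)


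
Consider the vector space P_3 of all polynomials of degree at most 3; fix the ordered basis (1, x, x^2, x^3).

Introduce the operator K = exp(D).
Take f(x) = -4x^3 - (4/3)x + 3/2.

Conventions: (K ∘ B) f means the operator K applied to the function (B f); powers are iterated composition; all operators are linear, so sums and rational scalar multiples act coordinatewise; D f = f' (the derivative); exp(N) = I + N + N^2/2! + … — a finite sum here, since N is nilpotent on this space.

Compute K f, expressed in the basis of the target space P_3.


g(x) = -4x^3 - 12x^2 - (40/3)x - 23/6

order-1 term: -12x^2 - 4/3
order-2 term: -12x
order-3 term: -4
the series for exp(D) f terminates at order 3
exp(D) f = -4x^3 - 12x^2 - (40/3)x - 23/6


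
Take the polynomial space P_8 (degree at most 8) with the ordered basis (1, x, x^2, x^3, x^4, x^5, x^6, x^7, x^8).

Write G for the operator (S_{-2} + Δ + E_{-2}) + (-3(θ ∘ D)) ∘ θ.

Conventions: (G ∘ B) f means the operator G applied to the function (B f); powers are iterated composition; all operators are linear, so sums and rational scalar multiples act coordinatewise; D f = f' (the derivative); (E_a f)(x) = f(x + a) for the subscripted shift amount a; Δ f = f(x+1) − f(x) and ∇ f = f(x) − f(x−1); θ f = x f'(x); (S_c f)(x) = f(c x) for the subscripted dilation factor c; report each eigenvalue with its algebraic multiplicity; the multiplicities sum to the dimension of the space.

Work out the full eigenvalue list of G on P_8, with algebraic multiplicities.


image of 1: 2
image of x: -x - 1
image of x^2: 5x^2 - 14x + 5
image of x^3: -7x^3 - 57x^2 + 15x - 7
image of x^4: 17x^4 - 148x^3 + 30x^2 - 28x + 17
image of x^5: -31x^5 - 305x^4 + 50x^3 - 70x^2 + 85x - 31
image of x^6: 65x^6 - 546x^5 + 75x^4 - 140x^3 + 255x^2 - 186x + 65
image of x^7: -127x^7 - 889x^6 + 105x^5 - 245x^4 + 595x^3 - 651x^2 + 455x - 127
image of x^8: 257x^8 - 1352x^7 + 140x^6 - 392x^5 + 1190x^4 - 1736x^3 + 1820x^2 - 1016x + 257
the matrix is upper triangular; its diagonal is (2, -1, 5, -7, 17, -31, 65, -127, 257)
for a triangular matrix the eigenvalues are the diagonal entries, with algebraic multiplicity their repetition count

λ = -127 (multiplicity 1), λ = -31 (multiplicity 1), λ = -7 (multiplicity 1), λ = -1 (multiplicity 1), λ = 2 (multiplicity 1), λ = 5 (multiplicity 1), λ = 17 (multiplicity 1), λ = 65 (multiplicity 1), λ = 257 (multiplicity 1)


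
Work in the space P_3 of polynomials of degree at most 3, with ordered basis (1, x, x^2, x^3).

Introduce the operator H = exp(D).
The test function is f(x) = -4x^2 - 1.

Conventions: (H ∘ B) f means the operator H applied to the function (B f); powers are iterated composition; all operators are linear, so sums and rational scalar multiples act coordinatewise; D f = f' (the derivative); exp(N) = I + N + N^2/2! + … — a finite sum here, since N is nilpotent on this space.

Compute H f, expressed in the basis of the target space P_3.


order-1 term: -8x
order-2 term: -4
the series for exp(D) f terminates at order 2
exp(D) f = -4x^2 - 8x - 5

g(x) = -4x^2 - 8x - 5


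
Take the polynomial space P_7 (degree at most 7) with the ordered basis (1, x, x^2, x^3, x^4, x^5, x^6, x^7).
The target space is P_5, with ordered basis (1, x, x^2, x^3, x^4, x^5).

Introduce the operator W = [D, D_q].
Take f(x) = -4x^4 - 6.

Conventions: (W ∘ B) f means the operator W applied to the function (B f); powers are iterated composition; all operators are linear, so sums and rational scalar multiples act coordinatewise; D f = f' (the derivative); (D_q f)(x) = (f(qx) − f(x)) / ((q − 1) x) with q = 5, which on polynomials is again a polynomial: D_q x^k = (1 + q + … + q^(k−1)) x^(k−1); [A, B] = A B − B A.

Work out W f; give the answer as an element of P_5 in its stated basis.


D_q f = -624x^3
D D_q f = -1872x^2
D f = -16x^3
D_q D f = -496x^2
[D, D_q] f = -1376x^2

the image equals g(x) = -1376x^2


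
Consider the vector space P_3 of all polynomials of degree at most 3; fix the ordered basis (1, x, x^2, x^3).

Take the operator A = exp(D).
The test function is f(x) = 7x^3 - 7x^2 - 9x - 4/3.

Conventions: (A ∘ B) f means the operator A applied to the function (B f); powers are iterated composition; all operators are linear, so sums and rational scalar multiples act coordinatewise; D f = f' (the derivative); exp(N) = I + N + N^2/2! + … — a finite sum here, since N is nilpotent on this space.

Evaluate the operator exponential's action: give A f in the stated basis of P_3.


g(x) = 7x^3 + 14x^2 - 2x - 31/3

order-1 term: 21x^2 - 14x - 9
order-2 term: 21x - 7
order-3 term: 7
the series for exp(D) f terminates at order 3
exp(D) f = 7x^3 + 14x^2 - 2x - 31/3


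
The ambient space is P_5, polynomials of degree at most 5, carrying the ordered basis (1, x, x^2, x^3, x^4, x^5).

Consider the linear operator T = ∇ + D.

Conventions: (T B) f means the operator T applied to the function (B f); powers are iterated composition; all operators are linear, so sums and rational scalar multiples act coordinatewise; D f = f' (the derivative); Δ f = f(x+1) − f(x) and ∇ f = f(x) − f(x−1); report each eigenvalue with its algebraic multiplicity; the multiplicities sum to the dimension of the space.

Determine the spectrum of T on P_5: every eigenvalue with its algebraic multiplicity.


image of 1: 0
image of x: 2
image of x^2: 4x - 1
image of x^3: 6x^2 - 3x + 1
image of x^4: 8x^3 - 6x^2 + 4x - 1
image of x^5: 10x^4 - 10x^3 + 10x^2 - 5x + 1
the matrix is upper triangular; its diagonal is (0, 0, 0, 0, 0, 0)
for a triangular matrix the eigenvalues are the diagonal entries, with algebraic multiplicity their repetition count

λ = 0 (multiplicity 6)


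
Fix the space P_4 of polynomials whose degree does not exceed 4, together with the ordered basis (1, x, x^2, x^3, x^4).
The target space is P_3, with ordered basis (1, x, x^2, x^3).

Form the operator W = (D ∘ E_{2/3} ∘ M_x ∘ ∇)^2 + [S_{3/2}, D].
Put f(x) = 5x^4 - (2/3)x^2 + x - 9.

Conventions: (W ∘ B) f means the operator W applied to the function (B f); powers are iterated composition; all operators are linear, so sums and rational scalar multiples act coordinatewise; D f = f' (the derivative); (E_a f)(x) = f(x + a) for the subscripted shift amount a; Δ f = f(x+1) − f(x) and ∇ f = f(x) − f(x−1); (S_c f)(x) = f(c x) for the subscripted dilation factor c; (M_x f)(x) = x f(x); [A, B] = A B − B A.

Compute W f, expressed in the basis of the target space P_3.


the result is g(x) = -(135/4)x^3 + 720x^2 + 761x + 1321/6

∇ f = 20x^3 - 30x^2 + (56/3)x - 10/3
M_x ∇ f = 20x^4 - 30x^3 + (56/3)x^2 - (10/3)x
E_{2/3} (M_x ∘ ∇) f = 20x^4 + (70/3)x^3 + 12x^2 + (142/27)x + 92/81
D E_{2/3} (M_x ∘ ∇) f = 80x^3 + 70x^2 + 24x + 142/27
∇ (D ∘ E_{2/3} ∘ M_x ∘ ∇) f = 240x^2 - 100x + 34
M_x ∇ (D ∘ E_{2/3} ∘ M_x ∘ ∇) f = 240x^3 - 100x^2 + 34x
E_{2/3} (M_x ∘ ∇) (D ∘ E_{2/3} ∘ M_x ∘ ∇) f = 240x^3 + 380x^2 + (662/3)x + 148/3
D E_{2/3} (M_x ∘ ∇) (D ∘ E_{2/3} ∘ M_x ∘ ∇) f = 720x^2 + 760x + 662/3
D f = 20x^3 - (4/3)x + 1
S_{3/2} D f = (135/2)x^3 - 2x + 1
S_{3/2} f = (405/16)x^4 - (3/2)x^2 + (3/2)x - 9
D S_{3/2} f = (405/4)x^3 - 3x + 3/2
[S_{3/2}, D] f = -(135/4)x^3 + x - 1/2
((D ∘ E_{2/3} ∘ M_x ∘ ∇)^2 + [S_{3/2}, D]) f = -(135/4)x^3 + 720x^2 + 761x + 1321/6


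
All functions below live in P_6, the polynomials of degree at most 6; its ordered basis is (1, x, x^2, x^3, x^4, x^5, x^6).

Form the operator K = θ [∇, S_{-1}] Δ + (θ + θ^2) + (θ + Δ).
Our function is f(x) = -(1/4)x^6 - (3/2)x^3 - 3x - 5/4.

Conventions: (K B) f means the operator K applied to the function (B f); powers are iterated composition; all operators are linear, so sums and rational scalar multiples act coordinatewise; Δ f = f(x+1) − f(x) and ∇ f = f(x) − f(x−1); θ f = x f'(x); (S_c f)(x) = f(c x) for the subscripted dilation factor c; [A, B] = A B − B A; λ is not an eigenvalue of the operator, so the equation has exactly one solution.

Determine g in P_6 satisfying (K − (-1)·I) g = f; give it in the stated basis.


g(x) = -(1/196)x^6 + (1/1176)x^5 - (271/5880)x^4 + (1507/47040)x^3 - (202777/423360)x^2 - (30095/338688)x - 160603/241920

write g with unknown coordinates in the stated basis and equate coefficients in (K − (-1)·I) g = f
solving from the highest basis element down gives g = -(1/196)x^6 + (1/1176)x^5 - (271/5880)x^4 + (1507/47040)x^3 - (202777/423360)x^2 - (30095/338688)x - 160603/241920
check: K g = -(12/49)x^6 - (1/1176)x^5 + (271/5880)x^4 - (72067/47040)x^3 + (202777/423360)x^2 - (985969/338688)x - 141797/241920
so K g − (-1)·g = -(1/4)x^6 - (3/2)x^3 - 3x - 5/4 = f ✓


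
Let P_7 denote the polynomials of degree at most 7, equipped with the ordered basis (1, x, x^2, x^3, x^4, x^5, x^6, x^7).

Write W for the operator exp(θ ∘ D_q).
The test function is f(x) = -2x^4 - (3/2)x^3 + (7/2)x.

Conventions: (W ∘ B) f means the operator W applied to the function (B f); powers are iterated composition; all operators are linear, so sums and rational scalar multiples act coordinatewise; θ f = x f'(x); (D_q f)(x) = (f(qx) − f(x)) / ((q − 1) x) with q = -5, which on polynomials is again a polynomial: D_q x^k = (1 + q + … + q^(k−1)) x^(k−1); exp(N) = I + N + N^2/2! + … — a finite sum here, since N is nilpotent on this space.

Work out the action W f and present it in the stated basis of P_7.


the result is g(x) = -2x^4 + (1245/2)x^3 + 13041x^2 - (34685/2)x

order-1 term: 624x^3 - 63x^2
order-2 term: 13104x^2 + 126x
order-3 term: -17472x
the series for exp(θ ∘ D_q) f terminates at order 3
exp(θ ∘ D_q) f = -2x^4 + (1245/2)x^3 + 13041x^2 - (34685/2)x


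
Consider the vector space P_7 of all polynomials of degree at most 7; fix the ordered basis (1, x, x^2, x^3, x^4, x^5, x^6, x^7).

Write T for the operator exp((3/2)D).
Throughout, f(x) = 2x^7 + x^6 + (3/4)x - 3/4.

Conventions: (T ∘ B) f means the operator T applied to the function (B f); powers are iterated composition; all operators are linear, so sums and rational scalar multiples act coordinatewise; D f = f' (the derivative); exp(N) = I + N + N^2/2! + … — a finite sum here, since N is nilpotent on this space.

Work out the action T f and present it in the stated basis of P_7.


g(x) = 2x^7 + 22x^6 + (207/2)x^5 + 270x^4 + (3375/8)x^3 + (3159/8)x^2 + (6585/32)x + 735/16

order-1 term: 21x^6 + 9x^5 + 9/8
order-2 term: (189/2)x^5 + (135/4)x^4
order-3 term: (945/4)x^4 + (135/2)x^3
order-4 term: (2835/8)x^3 + (1215/16)x^2
order-5 term: (5103/16)x^2 + (729/16)x
order-6 term: (5103/32)x + 729/64
order-7 term: 2187/64
the series for exp((3/2)D) f terminates at order 7
exp((3/2)D) f = 2x^7 + 22x^6 + (207/2)x^5 + 270x^4 + (3375/8)x^3 + (3159/8)x^2 + (6585/32)x + 735/16


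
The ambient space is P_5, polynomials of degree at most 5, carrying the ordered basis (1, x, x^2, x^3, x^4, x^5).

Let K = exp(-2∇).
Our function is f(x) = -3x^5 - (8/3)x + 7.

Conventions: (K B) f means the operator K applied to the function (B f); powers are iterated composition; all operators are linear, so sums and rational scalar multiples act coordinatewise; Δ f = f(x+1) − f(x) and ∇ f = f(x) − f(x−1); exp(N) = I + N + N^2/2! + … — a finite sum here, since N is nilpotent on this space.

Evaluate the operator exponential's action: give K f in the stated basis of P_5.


order-1 term: 30x^4 - 60x^3 + 60x^2 - 30x + 34/3
order-2 term: -120x^3 + 360x^2 - 420x + 180
order-3 term: 240x^2 - 720x + 600
order-4 term: -240x + 480
order-5 term: 96
the series for exp(-2∇) f terminates at order 5
exp(-2∇) f = -3x^5 + 30x^4 - 180x^3 + 660x^2 - (4238/3)x + 4123/3

g(x) = -3x^5 + 30x^4 - 180x^3 + 660x^2 - (4238/3)x + 4123/3


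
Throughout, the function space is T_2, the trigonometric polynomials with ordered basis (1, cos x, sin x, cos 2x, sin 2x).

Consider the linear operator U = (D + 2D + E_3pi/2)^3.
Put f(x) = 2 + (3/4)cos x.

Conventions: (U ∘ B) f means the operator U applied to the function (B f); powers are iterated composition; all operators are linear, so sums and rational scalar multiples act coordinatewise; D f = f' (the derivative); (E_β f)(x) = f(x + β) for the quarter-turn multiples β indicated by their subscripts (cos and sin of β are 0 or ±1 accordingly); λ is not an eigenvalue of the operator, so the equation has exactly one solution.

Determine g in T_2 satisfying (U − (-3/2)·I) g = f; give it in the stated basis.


write g with unknown coordinates in the stated basis and equate coefficients in (U − (-3/2)·I) g = f
solving from the highest basis element down gives g = 4/5 + (9/530)cos x - (24/265)sin x
check: U g = 4/5 + (192/265)cos x + (36/265)sin x
so U g − (-3/2)·g = 2 + (3/4)cos x = f ✓

the image equals g(x) = 4/5 + (9/530)cos x - (24/265)sin x


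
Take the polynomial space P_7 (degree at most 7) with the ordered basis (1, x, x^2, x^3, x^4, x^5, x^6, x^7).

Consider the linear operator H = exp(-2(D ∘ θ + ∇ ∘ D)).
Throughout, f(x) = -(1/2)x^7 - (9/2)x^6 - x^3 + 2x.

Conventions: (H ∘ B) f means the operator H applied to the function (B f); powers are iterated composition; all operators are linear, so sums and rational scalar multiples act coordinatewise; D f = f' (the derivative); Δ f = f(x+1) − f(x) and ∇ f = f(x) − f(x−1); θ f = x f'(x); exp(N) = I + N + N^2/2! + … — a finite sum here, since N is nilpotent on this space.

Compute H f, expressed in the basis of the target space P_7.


order-1 term: 49x^6 + 366x^5 + 165x^4 - 400x^3 + 453x^2 - 216x + 37
order-2 term: -1764x^5 - 10620x^4 - 7020x^3 + 9660x^2 - 3282x - 1014
order-3 term: 29400x^4 + 136800x^3 + 91800x^2 - 59120x - 2292
order-4 term: -235200x^3 - 792000x^2 - 417600x + 84160
order-5 term: 846720x^2 + 1831680x + 518400
order-6 term: -1128960x - 1175040
order-7 term: 322560
the series for exp(-2(D ∘ θ + ∇ ∘ D)) f terminates at order 7
exp(-2(D ∘ θ + ∇ ∘ D)) f = -(1/2)x^7 + (89/2)x^6 - 1398x^5 + 18945x^4 - 105821x^3 + 156633x^2 + 222504x - 253189

g(x) = -(1/2)x^7 + (89/2)x^6 - 1398x^5 + 18945x^4 - 105821x^3 + 156633x^2 + 222504x - 253189


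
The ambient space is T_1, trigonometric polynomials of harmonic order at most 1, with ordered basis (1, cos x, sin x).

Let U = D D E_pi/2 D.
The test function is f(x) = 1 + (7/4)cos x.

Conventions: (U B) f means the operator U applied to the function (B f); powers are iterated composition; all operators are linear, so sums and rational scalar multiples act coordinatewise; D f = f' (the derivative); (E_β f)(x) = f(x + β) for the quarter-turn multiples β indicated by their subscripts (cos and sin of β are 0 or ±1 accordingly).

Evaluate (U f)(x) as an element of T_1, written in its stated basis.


D f = -(7/4)sin x
E_pi/2 D f = -(7/4)cos x
D E_pi/2 D f = (7/4)sin x
D D E_pi/2 D f = (7/4)cos x

the image equals g(x) = (7/4)cos x


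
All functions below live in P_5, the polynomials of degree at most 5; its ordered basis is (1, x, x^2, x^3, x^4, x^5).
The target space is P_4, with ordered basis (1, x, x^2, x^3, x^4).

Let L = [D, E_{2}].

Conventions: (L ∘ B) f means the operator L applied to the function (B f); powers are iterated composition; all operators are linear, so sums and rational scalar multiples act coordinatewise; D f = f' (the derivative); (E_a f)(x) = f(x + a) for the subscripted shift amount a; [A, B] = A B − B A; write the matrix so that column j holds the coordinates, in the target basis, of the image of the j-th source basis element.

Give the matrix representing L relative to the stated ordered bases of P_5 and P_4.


the matrix is [[0, 0, 0, 0, 0, 0]; [0, 0, 0, 0, 0, 0]; [0, 0, 0, 0, 0, 0]; [0, 0, 0, 0, 0, 0]; [0, 0, 0, 0, 0, 0]] (rows listed top to bottom)

image of 1: 0
image of x: 0
image of x^2: 0
image of x^3: 0
image of x^4: 0
image of x^5: 0
each image's coordinates form column j of the matrix


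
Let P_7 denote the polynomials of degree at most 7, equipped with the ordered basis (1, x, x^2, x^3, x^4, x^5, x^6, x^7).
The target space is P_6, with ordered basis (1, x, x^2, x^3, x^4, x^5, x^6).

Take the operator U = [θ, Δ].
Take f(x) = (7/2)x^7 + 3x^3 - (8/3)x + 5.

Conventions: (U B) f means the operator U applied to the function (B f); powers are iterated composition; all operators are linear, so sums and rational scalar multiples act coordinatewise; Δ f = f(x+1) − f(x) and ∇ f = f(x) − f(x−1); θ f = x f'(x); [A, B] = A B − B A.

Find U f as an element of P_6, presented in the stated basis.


Δ f = (49/2)x^6 + (147/2)x^5 + (245/2)x^4 + (245/2)x^3 + (165/2)x^2 + (67/2)x + 23/6
θ Δ f = 147x^6 + (735/2)x^5 + 490x^4 + (735/2)x^3 + 165x^2 + (67/2)x
θ f = (49/2)x^7 + 9x^3 - (8/3)x
Δ θ f = (343/2)x^6 + (1029/2)x^5 + (1715/2)x^4 + (1715/2)x^3 + (1083/2)x^2 + (397/2)x + 185/6
[θ, Δ] f = -(49/2)x^6 - 147x^5 - (735/2)x^4 - 490x^3 - (753/2)x^2 - 165x - 185/6

the result is g(x) = -(49/2)x^6 - 147x^5 - (735/2)x^4 - 490x^3 - (753/2)x^2 - 165x - 185/6


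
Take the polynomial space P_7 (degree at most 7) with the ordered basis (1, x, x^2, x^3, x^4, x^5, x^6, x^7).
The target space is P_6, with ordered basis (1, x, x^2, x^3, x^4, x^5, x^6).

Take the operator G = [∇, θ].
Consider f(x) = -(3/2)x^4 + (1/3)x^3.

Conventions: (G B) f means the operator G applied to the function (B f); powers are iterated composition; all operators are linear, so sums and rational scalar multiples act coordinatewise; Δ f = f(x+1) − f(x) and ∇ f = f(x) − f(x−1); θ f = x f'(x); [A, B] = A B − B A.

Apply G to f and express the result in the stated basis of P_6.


g(x) = -6x^3 + 19x^2 - 20x + 7

θ f = -6x^4 + x^3
∇ θ f = -24x^3 + 39x^2 - 27x + 7
∇ f = -6x^3 + 10x^2 - 7x + 11/6
θ ∇ f = -18x^3 + 20x^2 - 7x
[∇, θ] f = -6x^3 + 19x^2 - 20x + 7


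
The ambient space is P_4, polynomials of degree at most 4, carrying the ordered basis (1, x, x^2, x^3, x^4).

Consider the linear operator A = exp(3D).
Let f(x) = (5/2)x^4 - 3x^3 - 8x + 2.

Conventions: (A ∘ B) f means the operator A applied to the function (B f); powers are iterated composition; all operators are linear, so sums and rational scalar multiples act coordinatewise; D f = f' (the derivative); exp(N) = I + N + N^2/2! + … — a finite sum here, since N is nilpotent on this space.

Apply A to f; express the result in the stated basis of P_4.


order-1 term: 30x^3 - 27x^2 - 24
order-2 term: 135x^2 - 81x
order-3 term: 270x - 81
order-4 term: 405/2
the series for exp(3D) f terminates at order 4
exp(3D) f = (5/2)x^4 + 27x^3 + 108x^2 + 181x + 199/2

g(x) = (5/2)x^4 + 27x^3 + 108x^2 + 181x + 199/2


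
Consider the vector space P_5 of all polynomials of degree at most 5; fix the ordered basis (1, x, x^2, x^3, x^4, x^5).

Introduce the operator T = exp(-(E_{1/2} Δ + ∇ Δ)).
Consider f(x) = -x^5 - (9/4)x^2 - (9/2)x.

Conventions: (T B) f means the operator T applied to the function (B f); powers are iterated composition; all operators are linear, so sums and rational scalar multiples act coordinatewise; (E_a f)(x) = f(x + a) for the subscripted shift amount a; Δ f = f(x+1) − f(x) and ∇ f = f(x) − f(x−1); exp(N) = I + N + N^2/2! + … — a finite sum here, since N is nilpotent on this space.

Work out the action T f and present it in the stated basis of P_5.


the image equals g(x) = -x^5 + 5x^4 + 30x^3 - (319/4)x^2 - 155x + 1397/16

order-1 term: 5x^4 + 40x^3 + (65/2)x^2 + (79/2)x + 337/16
order-2 term: -10x^3 - 120x^2 - 305x - 669/4
order-3 term: 10x^2 + 120x + 545/2
order-4 term: -5x - 40
order-5 term: 1
the series for exp(-(E_{1/2} Δ + ∇ Δ)) f terminates at order 5
exp(-(E_{1/2} Δ + ∇ Δ)) f = -x^5 + 5x^4 + 30x^3 - (319/4)x^2 - 155x + 1397/16


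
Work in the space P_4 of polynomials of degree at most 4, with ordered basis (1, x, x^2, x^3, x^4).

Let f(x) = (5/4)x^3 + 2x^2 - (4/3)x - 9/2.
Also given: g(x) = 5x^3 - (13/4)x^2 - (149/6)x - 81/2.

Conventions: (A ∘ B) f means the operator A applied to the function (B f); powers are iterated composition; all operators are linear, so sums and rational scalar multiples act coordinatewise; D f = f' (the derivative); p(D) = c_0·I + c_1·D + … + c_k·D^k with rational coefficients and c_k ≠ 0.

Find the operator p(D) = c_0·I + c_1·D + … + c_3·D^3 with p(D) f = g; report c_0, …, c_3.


p(D) = 4·I − 3·D − D^2 − 3·D^3, i.e. c_0 = 4, c_1 = -3, c_2 = -1, c_3 = -3

D^0 f = (5/4)x^3 + 2x^2 - (4/3)x - 9/2
D^1 f = (15/4)x^2 + 4x - 4/3
D^2 f = (15/2)x + 4
D^3 f = 15/2
matching coefficients of g against c_0 f + c_1 Df + … from the top degree down determines the c_i
solution: c_0 = 4, c_1 = -3, c_2 = -1, c_3 = -3


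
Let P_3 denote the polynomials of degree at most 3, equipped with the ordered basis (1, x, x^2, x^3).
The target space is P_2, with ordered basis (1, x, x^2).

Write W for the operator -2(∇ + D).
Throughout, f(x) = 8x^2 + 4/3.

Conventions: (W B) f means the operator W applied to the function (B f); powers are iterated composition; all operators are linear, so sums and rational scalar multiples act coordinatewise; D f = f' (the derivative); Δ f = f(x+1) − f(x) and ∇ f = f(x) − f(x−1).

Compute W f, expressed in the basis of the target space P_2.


∇ f = 16x - 8
D f = 16x
(∇ + D) f = 32x - 8
(-2(∇ + D)) f = -64x + 16

g(x) = -64x + 16


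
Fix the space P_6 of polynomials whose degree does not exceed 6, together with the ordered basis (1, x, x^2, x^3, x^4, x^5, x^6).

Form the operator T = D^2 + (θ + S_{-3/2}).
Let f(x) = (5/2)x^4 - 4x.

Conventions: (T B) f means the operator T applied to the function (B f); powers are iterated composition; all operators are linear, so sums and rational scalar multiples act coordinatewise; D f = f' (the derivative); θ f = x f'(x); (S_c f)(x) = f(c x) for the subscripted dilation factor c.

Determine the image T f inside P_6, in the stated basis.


D f = 10x^3 - 4
D D f = 30x^2
θ f = 10x^4 - 4x
S_{-3/2} f = (405/32)x^4 + 6x
(θ + S_{-3/2}) f = (725/32)x^4 + 2x
(D^2 + (θ + S_{-3/2})) f = (725/32)x^4 + 30x^2 + 2x

g(x) = (725/32)x^4 + 30x^2 + 2x


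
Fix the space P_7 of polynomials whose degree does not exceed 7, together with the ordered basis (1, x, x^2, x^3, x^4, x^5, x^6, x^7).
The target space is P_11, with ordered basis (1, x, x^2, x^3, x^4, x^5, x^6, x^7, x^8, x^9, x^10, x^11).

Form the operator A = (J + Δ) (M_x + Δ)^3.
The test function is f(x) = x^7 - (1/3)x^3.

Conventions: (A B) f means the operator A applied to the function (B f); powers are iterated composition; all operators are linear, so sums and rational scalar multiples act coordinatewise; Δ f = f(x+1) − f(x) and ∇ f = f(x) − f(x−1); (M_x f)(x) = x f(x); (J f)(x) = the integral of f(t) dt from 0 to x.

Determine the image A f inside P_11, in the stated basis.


M_x f = x^8 - (1/3)x^4
Δ f = 7x^6 + 21x^5 + 35x^4 + 35x^3 + 20x^2 + 6x + 2/3
(M_x + Δ) f = x^8 + 7x^6 + 21x^5 + (104/3)x^4 + 35x^3 + 20x^2 + 6x + 2/3
M_x (M_x + Δ) f = x^9 + 7x^7 + 21x^6 + (104/3)x^5 + 35x^4 + 20x^3 + 6x^2 + (2/3)x
Δ (M_x + Δ) f = 8x^7 + 28x^6 + 98x^5 + 280x^4 + (1634/3)x^3 + 656x^2 + (1316/3)x + 374/3
(M_x + Δ) (M_x + Δ) f = x^9 + 15x^7 + 49x^6 + (398/3)x^5 + 315x^4 + (1694/3)x^3 + 662x^2 + (1318/3)x + 374/3
M_x (M_x + Δ) (M_x + Δ) f = x^10 + 15x^8 + 49x^7 + (398/3)x^6 + 315x^5 + (1694/3)x^4 + 662x^3 + (1318/3)x^2 + (374/3)x
Δ (M_x + Δ) (M_x + Δ) f = 9x^8 + 36x^7 + 189x^6 + 735x^5 + (6148/3)x^4 + (12527/3)x^3 + (17990/3)x^2 + (16048/3)x + 6536/3
(M_x + Δ) (M_x + Δ) (M_x + Δ) f = x^10 + 24x^8 + 85x^7 + (965/3)x^6 + 1050x^5 + 2614x^4 + (14513/3)x^3 + 6436x^2 + 5474x + 6536/3
J (M_x + Δ)^3 f = (1/11)x^11 + (8/3)x^9 + (85/8)x^8 + (965/21)x^7 + 175x^6 + (2614/5)x^5 + (14513/12)x^4 + (6436/3)x^3 + 2737x^2 + (6536/3)x
Δ (M_x + Δ)^3 f = 10x^9 + 45x^8 + 312x^7 + 1477x^6 + 5311x^5 + 14940x^4 + (95485/3)x^3 + 48024x^2 + 45818x + 62530/3
(J + Δ) (M_x + Δ)^3 f = (1/11)x^11 + (38/3)x^9 + (445/8)x^8 + (7517/21)x^7 + 1652x^6 + (29169/5)x^5 + (193793/12)x^4 + (101921/3)x^3 + 50761x^2 + (143990/3)x + 62530/3

the result is g(x) = (1/11)x^11 + (38/3)x^9 + (445/8)x^8 + (7517/21)x^7 + 1652x^6 + (29169/5)x^5 + (193793/12)x^4 + (101921/3)x^3 + 50761x^2 + (143990/3)x + 62530/3


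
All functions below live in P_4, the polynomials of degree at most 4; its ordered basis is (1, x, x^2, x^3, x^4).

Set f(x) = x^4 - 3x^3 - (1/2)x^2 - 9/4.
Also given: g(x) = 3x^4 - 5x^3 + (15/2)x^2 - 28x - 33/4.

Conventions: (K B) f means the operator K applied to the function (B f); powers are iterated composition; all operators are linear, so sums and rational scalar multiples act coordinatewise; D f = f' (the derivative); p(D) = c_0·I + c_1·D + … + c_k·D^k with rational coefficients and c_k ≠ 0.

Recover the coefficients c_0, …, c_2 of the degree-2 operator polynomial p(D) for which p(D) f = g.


D^0 f = x^4 - 3x^3 - (1/2)x^2 - 9/4
D^1 f = 4x^3 - 9x^2 - x
D^2 f = 12x^2 - 18x - 1
matching coefficients of g against c_0 f + c_1 Df + … from the top degree down determines the c_i
solution: c_0 = 3, c_1 = 1, c_2 = 3/2

p(D) = 3·I + D + (3/2)·D^2, i.e. c_0 = 3, c_1 = 1, c_2 = 3/2


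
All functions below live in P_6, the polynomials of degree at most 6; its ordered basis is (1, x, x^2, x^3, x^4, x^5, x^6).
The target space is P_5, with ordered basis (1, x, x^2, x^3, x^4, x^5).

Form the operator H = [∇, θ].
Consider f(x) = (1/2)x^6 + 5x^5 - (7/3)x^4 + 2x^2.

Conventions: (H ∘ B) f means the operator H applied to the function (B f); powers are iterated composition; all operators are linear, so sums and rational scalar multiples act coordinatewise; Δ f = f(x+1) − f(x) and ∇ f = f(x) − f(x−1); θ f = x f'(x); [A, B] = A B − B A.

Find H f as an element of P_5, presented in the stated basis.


the result is g(x) = 3x^5 + 10x^4 - (238/3)x^3 + 148x^2 - 109x + 82/3

θ f = 3x^6 + 25x^5 - (28/3)x^4 + 4x^2
∇ θ f = 18x^5 + 80x^4 - (682/3)x^3 + 261x^2 - (409/3)x + 82/3
∇ f = 3x^5 + (35/2)x^4 - (148/3)x^3 + (113/2)x^2 - (82/3)x + 29/6
θ ∇ f = 15x^5 + 70x^4 - 148x^3 + 113x^2 - (82/3)x
[∇, θ] f = 3x^5 + 10x^4 - (238/3)x^3 + 148x^2 - 109x + 82/3


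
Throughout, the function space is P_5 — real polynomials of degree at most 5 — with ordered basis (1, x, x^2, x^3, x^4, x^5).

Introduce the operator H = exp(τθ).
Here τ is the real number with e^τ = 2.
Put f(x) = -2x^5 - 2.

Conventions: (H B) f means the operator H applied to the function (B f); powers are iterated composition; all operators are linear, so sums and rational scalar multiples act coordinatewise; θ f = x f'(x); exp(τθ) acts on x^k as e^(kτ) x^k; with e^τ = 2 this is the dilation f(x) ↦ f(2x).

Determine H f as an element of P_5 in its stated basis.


exp(τθ) x^k = e^(kτ) x^k; with e^τ = 2 this sends x^k to 2^k x^k
x^5 ↦ 32 x^5
applying this coordinatewise to f: exp(τθ) f = -64x^5 - 2

g(x) = -64x^5 - 2


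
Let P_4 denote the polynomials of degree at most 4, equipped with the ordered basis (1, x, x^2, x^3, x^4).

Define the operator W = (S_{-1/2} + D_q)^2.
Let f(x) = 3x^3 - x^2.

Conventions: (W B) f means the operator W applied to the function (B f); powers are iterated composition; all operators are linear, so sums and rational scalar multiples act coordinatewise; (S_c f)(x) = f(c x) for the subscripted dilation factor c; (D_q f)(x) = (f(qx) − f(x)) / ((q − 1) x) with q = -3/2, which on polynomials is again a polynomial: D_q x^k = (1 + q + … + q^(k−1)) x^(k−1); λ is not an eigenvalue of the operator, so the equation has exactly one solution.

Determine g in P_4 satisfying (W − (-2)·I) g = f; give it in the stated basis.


the result is g(x) = (64/43)x^3 - (304/473)x^2 + (872/1419)x - 892/4257

write g with unknown coordinates in the stated basis and equate coefficients in (W − (-2)·I) g = f
solving from the highest basis element down gives g = (64/43)x^3 - (304/473)x^2 + (872/1419)x - 892/4257
check: W g = (1/43)x^3 + (135/473)x^2 - (1744/1419)x + 1784/4257
so W g − (-2)·g = 3x^3 - x^2 = f ✓


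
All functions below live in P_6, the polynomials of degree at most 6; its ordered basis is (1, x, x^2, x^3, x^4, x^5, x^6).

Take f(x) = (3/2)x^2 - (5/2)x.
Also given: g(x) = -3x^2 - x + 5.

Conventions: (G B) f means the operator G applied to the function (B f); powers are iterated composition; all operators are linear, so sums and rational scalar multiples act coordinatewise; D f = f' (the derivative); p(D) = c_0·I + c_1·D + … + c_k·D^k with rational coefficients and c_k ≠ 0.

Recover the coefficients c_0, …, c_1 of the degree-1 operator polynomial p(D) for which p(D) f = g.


c_0 = -2, c_1 = -2

D^0 f = (3/2)x^2 - (5/2)x
D^1 f = 3x - 5/2
matching coefficients of g against c_0 f + c_1 Df + … from the top degree down determines the c_i
solution: c_0 = -2, c_1 = -2


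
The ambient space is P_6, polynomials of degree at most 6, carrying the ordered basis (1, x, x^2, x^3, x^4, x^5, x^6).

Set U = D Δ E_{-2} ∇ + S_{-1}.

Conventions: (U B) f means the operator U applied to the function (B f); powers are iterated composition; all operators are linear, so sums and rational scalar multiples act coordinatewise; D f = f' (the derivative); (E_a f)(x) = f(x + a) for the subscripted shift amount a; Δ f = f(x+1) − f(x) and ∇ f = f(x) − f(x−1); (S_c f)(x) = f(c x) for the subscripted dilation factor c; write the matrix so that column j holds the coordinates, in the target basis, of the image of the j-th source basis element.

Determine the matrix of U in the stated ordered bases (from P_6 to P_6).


image of 1: 1
image of x: -x
image of x^2: x^2
image of x^3: -x^3 + 6
image of x^4: x^4 + 24x - 48
image of x^5: -x^5 + 60x^2 - 240x + 250
image of x^6: x^6 + 120x^3 - 720x^2 + 1500x - 1080
each image's coordinates form column j of the matrix

the matrix is [[1, 0, 0, 6, -48, 250, -1080]; [0, -1, 0, 0, 24, -240, 1500]; [0, 0, 1, 0, 0, 60, -720]; [0, 0, 0, -1, 0, 0, 120]; [0, 0, 0, 0, 1, 0, 0]; [0, 0, 0, 0, 0, -1, 0]; [0, 0, 0, 0, 0, 0, 1]] (rows listed top to bottom)


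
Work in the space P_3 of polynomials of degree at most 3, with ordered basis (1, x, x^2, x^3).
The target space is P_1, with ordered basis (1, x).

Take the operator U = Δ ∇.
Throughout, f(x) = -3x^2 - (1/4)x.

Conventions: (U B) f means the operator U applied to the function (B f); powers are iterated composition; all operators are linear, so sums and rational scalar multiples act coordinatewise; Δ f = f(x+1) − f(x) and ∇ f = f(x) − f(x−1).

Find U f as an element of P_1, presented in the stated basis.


g(x) = -6

∇ f = -6x + 11/4
Δ ∇ f = -6


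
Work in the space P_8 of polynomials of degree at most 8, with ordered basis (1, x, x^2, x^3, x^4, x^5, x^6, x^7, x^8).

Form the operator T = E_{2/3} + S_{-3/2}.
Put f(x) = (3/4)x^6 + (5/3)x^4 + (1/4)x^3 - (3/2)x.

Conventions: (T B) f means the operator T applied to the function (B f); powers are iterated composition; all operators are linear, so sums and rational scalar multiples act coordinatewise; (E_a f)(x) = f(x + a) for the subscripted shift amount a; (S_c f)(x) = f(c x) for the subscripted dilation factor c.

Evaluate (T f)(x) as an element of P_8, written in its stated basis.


the result is g(x) = (2379/256)x^6 + 3x^5 + (725/48)x^4 + (2389/288)x^3 + (43/6)x^2 + (1183/324)x - 43/81

E_{2/3} f = (3/4)x^6 + 3x^5 + (20/3)x^4 + (329/36)x^3 + (43/6)x^2 + (227/162)x - 43/81
S_{-3/2} f = (2187/256)x^6 + (135/16)x^4 - (27/32)x^3 + (9/4)x
(E_{2/3} + S_{-3/2}) f = (2379/256)x^6 + 3x^5 + (725/48)x^4 + (2389/288)x^3 + (43/6)x^2 + (1183/324)x - 43/81


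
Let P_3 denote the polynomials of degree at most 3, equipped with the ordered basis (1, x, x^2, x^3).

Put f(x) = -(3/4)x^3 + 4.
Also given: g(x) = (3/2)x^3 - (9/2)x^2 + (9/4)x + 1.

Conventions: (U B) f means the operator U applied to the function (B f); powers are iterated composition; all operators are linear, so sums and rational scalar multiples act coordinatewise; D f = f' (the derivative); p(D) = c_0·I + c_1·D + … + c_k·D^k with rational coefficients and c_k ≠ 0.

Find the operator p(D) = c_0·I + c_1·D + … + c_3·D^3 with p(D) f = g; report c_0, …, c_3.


D^0 f = -(3/4)x^3 + 4
D^1 f = -(9/4)x^2
D^2 f = -(9/2)x
D^3 f = -9/2
matching coefficients of g against c_0 f + c_1 Df + … from the top degree down determines the c_i
solution: c_0 = -2, c_1 = 2, c_2 = -1/2, c_3 = -2

c_0 = -2, c_1 = 2, c_2 = -1/2, c_3 = -2


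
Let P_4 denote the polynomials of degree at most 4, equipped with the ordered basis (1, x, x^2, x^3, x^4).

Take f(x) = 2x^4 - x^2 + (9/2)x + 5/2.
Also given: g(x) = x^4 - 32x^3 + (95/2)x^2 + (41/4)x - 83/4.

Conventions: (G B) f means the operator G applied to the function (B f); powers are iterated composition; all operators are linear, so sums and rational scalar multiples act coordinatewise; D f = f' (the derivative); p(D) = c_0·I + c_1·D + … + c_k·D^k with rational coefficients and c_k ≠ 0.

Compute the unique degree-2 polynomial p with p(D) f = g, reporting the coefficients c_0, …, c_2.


p(D) = (1/2)·I − 4·D + 2·D^2, i.e. c_0 = 1/2, c_1 = -4, c_2 = 2

D^0 f = 2x^4 - x^2 + (9/2)x + 5/2
D^1 f = 8x^3 - 2x + 9/2
D^2 f = 24x^2 - 2
matching coefficients of g against c_0 f + c_1 Df + … from the top degree down determines the c_i
solution: c_0 = 1/2, c_1 = -4, c_2 = 2


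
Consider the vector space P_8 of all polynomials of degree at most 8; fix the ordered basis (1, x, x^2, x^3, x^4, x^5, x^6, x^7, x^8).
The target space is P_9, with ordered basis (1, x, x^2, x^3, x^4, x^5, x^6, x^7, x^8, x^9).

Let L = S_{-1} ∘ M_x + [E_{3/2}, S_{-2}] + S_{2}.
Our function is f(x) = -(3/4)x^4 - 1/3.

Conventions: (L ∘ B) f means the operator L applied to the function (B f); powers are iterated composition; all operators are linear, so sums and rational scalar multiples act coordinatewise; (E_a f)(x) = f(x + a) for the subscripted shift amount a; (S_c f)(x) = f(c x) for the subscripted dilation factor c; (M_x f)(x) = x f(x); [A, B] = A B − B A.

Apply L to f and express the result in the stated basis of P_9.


M_x f = -(3/4)x^5 - (1/3)x
S_{-1} M_x f = (3/4)x^5 + (1/3)x
S_{-2} f = -12x^4 - 1/3
E_{3/2} S_{-2} f = -12x^4 - 72x^3 - 162x^2 - 162x - 733/12
E_{3/2} f = -(3/4)x^4 - (9/2)x^3 - (81/8)x^2 - (81/8)x - 793/192
S_{-2} E_{3/2} f = -12x^4 + 36x^3 - (81/2)x^2 + (81/4)x - 793/192
[E_{3/2}, S_{-2}] f = -108x^3 - (243/2)x^2 - (729/4)x - 3645/64
S_{2} f = -12x^4 - 1/3
(S_{-1} ∘ M_x + [E_{3/2}, S_{-2}] + S_{2}) f = (3/4)x^5 - 12x^4 - 108x^3 - (243/2)x^2 - (2183/12)x - 10999/192

g(x) = (3/4)x^5 - 12x^4 - 108x^3 - (243/2)x^2 - (2183/12)x - 10999/192


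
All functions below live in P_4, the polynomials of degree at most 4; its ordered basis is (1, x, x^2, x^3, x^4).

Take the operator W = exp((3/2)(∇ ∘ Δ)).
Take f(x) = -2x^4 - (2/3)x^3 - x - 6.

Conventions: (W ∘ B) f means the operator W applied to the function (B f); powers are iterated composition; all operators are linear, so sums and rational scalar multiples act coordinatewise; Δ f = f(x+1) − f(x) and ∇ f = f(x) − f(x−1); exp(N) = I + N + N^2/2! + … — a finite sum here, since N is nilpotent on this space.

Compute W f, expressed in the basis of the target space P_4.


g(x) = -2x^4 - (2/3)x^3 - 36x^2 - 7x - 66

order-1 term: -36x^2 - 6x - 6
order-2 term: -54
the series for exp((3/2)(∇ ∘ Δ)) f terminates at order 2
exp((3/2)(∇ ∘ Δ)) f = -2x^4 - (2/3)x^3 - 36x^2 - 7x - 66


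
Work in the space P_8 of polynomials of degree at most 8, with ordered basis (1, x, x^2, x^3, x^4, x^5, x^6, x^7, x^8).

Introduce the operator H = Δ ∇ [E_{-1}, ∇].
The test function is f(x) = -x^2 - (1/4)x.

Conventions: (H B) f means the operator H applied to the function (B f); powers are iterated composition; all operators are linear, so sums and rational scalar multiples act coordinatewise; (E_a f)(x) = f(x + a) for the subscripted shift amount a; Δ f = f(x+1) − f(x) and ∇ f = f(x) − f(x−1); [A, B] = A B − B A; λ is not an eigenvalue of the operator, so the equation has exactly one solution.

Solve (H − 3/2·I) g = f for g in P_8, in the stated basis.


the result is g(x) = (2/3)x^2 + (1/6)x

write g with unknown coordinates in the stated basis and equate coefficients in (H − 3/2·I) g = f
solving from the highest basis element down gives g = (2/3)x^2 + (1/6)x
check: H g = 0
so H g − 3/2·g = -x^2 - (1/4)x = f ✓
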